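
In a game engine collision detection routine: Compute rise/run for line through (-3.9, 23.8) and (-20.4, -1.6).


slope = (y2-y1)/(x2-x1) = ((-1.6)-23.8)/((-20.4)-(-3.9)) = (-25.4)/(-16.5) = 1.5394

1.5394


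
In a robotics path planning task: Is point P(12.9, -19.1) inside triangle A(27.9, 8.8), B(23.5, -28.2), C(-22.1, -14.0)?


Cross products: AB x AP = -432.24, BC x BP = -264.44, CA x CP = -1053
All same sign? yes

Yes, inside


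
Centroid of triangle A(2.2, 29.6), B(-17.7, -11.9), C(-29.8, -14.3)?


Centroid = ((x_A+x_B+x_C)/3, (y_A+y_B+y_C)/3)
= ((2.2+(-17.7)+(-29.8))/3, (29.6+(-11.9)+(-14.3))/3)
= (-15.1, 1.1333)

(-15.1, 1.1333)


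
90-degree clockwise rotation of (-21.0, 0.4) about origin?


90° CW: (x,y) -> (y, -x)
(-21,0.4) -> (0.4, 21)

(0.4, 21)


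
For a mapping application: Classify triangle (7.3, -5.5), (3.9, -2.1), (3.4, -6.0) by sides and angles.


Side lengths squared: AB^2=23.12, BC^2=15.46, CA^2=15.46
Sorted: [15.46, 15.46, 23.12]
By sides: Isosceles, By angles: Acute

Isosceles, Acute


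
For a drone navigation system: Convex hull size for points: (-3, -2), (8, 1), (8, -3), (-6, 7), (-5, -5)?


Convex hull vertices (CCW): (-6, 7), (-5, -5), (8, -3), (8, 1)
Count = 4

4


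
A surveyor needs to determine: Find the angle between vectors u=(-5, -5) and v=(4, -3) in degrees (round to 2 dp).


u.v = -5, |u| = sqrt(50) = 7.0711, |v| = sqrt(25) = 5
cos(theta) = u.v/(|u||v|) = -5/sqrt(1250) = -0.141421
theta = acos(-0.141421) = 98.13 degrees

98.13 degrees


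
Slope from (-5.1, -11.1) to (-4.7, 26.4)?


slope = (y2-y1)/(x2-x1) = (26.4-(-11.1))/((-4.7)-(-5.1)) = 37.5/0.4 = 93.75

93.75


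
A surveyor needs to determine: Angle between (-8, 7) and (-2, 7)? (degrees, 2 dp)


u.v = 65, |u| = sqrt(113) = 10.6301, |v| = sqrt(53) = 7.2801
cos(theta) = u.v/(|u||v|) = 65/sqrt(5989) = 0.839917
theta = acos(0.839917) = 32.87 degrees

32.87 degrees


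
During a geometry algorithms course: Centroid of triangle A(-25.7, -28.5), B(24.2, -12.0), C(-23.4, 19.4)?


Centroid = ((x_A+x_B+x_C)/3, (y_A+y_B+y_C)/3)
= (((-25.7)+24.2+(-23.4))/3, ((-28.5)+(-12)+19.4)/3)
= (-8.3, -7.0333)

(-8.3, -7.0333)


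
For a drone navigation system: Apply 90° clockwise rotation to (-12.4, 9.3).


90° CW: (x,y) -> (y, -x)
(-12.4,9.3) -> (9.3, 12.4)

(9.3, 12.4)


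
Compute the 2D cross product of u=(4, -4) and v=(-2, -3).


u x v = u_x*v_y - u_y*v_x = 4*(-3) - (-4)*(-2)
= (-12) - 8 = -20

-20


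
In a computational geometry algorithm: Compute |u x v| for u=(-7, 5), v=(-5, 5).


|u x v| = |(-7)*5 - 5*(-5)|
= |(-35) - (-25)| = 10

10


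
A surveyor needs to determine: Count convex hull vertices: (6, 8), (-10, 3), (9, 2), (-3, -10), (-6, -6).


Convex hull vertices (CCW): (-10, 3), (-6, -6), (-3, -10), (9, 2), (6, 8)
Count = 5

5


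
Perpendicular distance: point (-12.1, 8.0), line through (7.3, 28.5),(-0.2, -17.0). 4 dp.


|cross product| = 728.95
|line direction| = sqrt(2126.5) = 46.114
Distance = 728.95/sqrt(2126.5) = 15.8076

15.8076


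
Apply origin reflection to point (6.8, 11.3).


Reflection over origin: (x,y) -> (-x,-y)
(6.8, 11.3) -> (-6.8, -11.3)

(-6.8, -11.3)


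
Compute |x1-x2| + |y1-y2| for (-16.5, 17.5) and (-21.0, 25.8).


|(-16.5)-(-21)| + |17.5-25.8| = 4.5 + 8.3 = 12.8

12.8


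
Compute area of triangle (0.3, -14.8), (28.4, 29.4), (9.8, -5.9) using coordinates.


Area = |x_A(y_B-y_C) + x_B(y_C-y_A) + x_C(y_A-y_B)|/2
= |10.59 + 252.76 + (-433.16)|/2
= 169.81/2 = 84.905

84.905


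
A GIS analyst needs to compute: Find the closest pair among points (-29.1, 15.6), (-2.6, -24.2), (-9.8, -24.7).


d(P0,P1) = 47.8152, d(P0,P2) = 44.6831, d(P1,P2) = 7.2173
Closest: P1 and P2

Closest pair: (-2.6, -24.2) and (-9.8, -24.7), distance = 7.2173


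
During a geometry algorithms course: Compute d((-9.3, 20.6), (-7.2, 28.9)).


dx=2.1, dy=8.3
d^2 = 2.1^2 + 8.3^2 = 73.3
d = sqrt(73.3) = 8.5615

8.5615


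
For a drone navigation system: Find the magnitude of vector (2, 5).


|u| = sqrt(2^2 + 5^2) = sqrt(29) = 5.3852

5.3852


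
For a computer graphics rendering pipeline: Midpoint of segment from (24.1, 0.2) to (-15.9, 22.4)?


M = ((24.1+(-15.9))/2, (0.2+22.4)/2)
= (4.1, 11.3)

(4.1, 11.3)


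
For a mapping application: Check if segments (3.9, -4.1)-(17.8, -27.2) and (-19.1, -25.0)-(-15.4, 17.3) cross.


Cross products: d1=-895.57, d2=-1569.01, d3=-821.81, d4=-148.37
d1*d2 < 0 and d3*d4 < 0? no

No, they don't intersect


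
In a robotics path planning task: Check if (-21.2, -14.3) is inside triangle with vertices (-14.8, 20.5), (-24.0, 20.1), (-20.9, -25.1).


Cross products: AB x AP = 317.6, BC x BP = 19.92, CA x CP = 79.56
All same sign? yes

Yes, inside


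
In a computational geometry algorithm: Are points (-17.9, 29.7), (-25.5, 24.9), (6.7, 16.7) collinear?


Cross product: ((-25.5)-(-17.9))*(16.7-29.7) - (24.9-29.7)*(6.7-(-17.9))
= 216.88

No, not collinear


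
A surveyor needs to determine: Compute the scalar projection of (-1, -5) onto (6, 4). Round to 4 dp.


u.v = -26, |v| = sqrt(52) = 7.2111
Scalar projection = u.v / |v| = -26 / sqrt(52) = -3.6056

-3.6056


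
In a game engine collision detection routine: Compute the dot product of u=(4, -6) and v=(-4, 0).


u . v = u_x*v_x + u_y*v_y = 4*(-4) + (-6)*0
= (-16) + 0 = -16

-16


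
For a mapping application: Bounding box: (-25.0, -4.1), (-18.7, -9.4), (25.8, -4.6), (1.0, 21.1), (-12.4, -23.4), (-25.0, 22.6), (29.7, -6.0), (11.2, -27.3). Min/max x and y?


x range: [-25, 29.7]
y range: [-27.3, 22.6]
Bounding box: (-25,-27.3) to (29.7,22.6)

(-25,-27.3) to (29.7,22.6)


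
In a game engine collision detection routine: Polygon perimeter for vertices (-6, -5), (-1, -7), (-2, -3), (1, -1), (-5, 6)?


Sides: (-6, -5)->(-1, -7): sqrt(29) = 5.385165, (-1, -7)->(-2, -3): sqrt(17) = 4.123106, (-2, -3)->(1, -1): sqrt(13) = 3.605551, (1, -1)->(-5, 6): sqrt(85) = 9.219544, (-5, 6)->(-6, -5): sqrt(122) = 11.045361
Sum = 33.378727
Perimeter = 33.3787

33.3787


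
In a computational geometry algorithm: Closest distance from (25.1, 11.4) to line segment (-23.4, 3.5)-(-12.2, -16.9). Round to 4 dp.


Project P onto AB: t = 0.7054 (clamped to [0,1])
Closest point on segment: (-15.4996, -10.89)
Distance: 46.316

46.316


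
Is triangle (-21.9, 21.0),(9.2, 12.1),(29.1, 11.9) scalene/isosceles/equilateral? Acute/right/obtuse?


Side lengths squared: AB^2=1046.42, BC^2=396.05, CA^2=2683.81
Sorted: [396.05, 1046.42, 2683.81]
By sides: Scalene, By angles: Obtuse

Scalene, Obtuse


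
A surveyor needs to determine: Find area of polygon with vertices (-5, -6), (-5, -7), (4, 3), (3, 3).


Shoelace sum: ((-5)*(-7) - (-5)*(-6)) + ((-5)*3 - 4*(-7)) + (4*3 - 3*3) + (3*(-6) - (-5)*3)
= 18
Area = |18|/2 = 9

9


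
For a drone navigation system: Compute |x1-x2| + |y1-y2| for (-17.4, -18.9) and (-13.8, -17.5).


|(-17.4)-(-13.8)| + |(-18.9)-(-17.5)| = 3.6 + 1.4 = 5

5


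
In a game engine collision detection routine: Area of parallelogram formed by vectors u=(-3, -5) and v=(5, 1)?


|u x v| = |(-3)*1 - (-5)*5|
= |(-3) - (-25)| = 22

22


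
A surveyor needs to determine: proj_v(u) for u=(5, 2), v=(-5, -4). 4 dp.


u.v = -33, |v| = sqrt(41) = 6.4031
Scalar projection = u.v / |v| = -33 / sqrt(41) = -5.1537

-5.1537


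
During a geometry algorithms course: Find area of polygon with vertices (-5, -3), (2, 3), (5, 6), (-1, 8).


Shoelace sum: ((-5)*3 - 2*(-3)) + (2*6 - 5*3) + (5*8 - (-1)*6) + ((-1)*(-3) - (-5)*8)
= 77
Area = |77|/2 = 38.5

38.5


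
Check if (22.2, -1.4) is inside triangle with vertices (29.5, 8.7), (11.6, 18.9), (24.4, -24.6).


Cross products: AB x AP = 255.25, BC x BP = 201.26, CA x CP = 191.58
All same sign? yes

Yes, inside


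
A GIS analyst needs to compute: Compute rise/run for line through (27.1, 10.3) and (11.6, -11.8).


slope = (y2-y1)/(x2-x1) = ((-11.8)-10.3)/(11.6-27.1) = (-22.1)/(-15.5) = 1.4258

1.4258


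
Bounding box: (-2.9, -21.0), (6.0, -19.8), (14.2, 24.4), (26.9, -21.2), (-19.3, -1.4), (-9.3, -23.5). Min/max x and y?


x range: [-19.3, 26.9]
y range: [-23.5, 24.4]
Bounding box: (-19.3,-23.5) to (26.9,24.4)

(-19.3,-23.5) to (26.9,24.4)


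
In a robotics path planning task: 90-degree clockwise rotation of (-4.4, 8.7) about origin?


90° CW: (x,y) -> (y, -x)
(-4.4,8.7) -> (8.7, 4.4)

(8.7, 4.4)


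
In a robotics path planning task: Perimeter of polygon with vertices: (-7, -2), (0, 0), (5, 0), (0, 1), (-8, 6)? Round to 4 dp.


Sides: (-7, -2)->(0, 0): sqrt(53) = 7.28011, (0, 0)->(5, 0): sqrt(25) = 5, (5, 0)->(0, 1): sqrt(26) = 5.09902, (0, 1)->(-8, 6): sqrt(89) = 9.433981, (-8, 6)->(-7, -2): sqrt(65) = 8.062258
Sum = 34.875369
Perimeter = 34.8754

34.8754


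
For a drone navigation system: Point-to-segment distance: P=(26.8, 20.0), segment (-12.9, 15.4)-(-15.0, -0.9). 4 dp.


Project P onto AB: t = 0 (clamped to [0,1])
Closest point on segment: (-12.9, 15.4)
Distance: 39.9656

39.9656


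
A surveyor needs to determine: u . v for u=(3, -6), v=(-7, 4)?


u . v = u_x*v_x + u_y*v_y = 3*(-7) + (-6)*4
= (-21) + (-24) = -45

-45


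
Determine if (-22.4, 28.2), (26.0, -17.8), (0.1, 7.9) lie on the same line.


Cross product: (26-(-22.4))*(7.9-28.2) - ((-17.8)-28.2)*(0.1-(-22.4))
= 52.48

No, not collinear


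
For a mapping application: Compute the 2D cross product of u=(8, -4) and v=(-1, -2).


u x v = u_x*v_y - u_y*v_x = 8*(-2) - (-4)*(-1)
= (-16) - 4 = -20

-20


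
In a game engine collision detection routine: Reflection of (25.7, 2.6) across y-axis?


Reflection over y-axis: (x,y) -> (-x,y)
(25.7, 2.6) -> (-25.7, 2.6)

(-25.7, 2.6)


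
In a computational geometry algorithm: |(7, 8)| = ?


|u| = sqrt(7^2 + 8^2) = sqrt(113) = 10.6301

10.6301


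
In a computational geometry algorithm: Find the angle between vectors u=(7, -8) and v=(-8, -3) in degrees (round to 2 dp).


u.v = -32, |u| = sqrt(113) = 10.6301, |v| = sqrt(73) = 8.544
cos(theta) = u.v/(|u||v|) = -32/sqrt(8249) = -0.35233
theta = acos(-0.35233) = 110.63 degrees

110.63 degrees


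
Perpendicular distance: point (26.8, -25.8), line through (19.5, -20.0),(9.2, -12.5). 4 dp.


|cross product| = 4.99
|line direction| = sqrt(162.34) = 12.7413
Distance = 4.99/sqrt(162.34) = 0.3916

0.3916


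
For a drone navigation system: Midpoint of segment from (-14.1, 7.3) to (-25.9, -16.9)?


M = (((-14.1)+(-25.9))/2, (7.3+(-16.9))/2)
= (-20, -4.8)

(-20, -4.8)


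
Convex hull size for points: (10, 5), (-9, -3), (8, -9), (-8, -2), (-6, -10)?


Convex hull vertices (CCW): (-9, -3), (-6, -10), (8, -9), (10, 5), (-8, -2)
Count = 5

5


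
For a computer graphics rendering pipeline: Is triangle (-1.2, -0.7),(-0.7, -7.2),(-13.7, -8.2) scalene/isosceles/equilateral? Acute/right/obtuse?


Side lengths squared: AB^2=42.5, BC^2=170, CA^2=212.5
Sorted: [42.5, 170, 212.5]
By sides: Scalene, By angles: Right

Scalene, Right


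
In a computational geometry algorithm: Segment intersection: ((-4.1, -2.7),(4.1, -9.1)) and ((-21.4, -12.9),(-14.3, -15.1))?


Cross products: d1=110.48, d2=83.08, d3=-194.36, d4=-166.96
d1*d2 < 0 and d3*d4 < 0? no

No, they don't intersect


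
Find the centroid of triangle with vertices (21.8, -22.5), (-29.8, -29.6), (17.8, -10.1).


Centroid = ((x_A+x_B+x_C)/3, (y_A+y_B+y_C)/3)
= ((21.8+(-29.8)+17.8)/3, ((-22.5)+(-29.6)+(-10.1))/3)
= (3.2667, -20.7333)

(3.2667, -20.7333)


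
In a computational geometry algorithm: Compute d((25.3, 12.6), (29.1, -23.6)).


dx=3.8, dy=-36.2
d^2 = 3.8^2 + (-36.2)^2 = 1324.88
d = sqrt(1324.88) = 36.3989

36.3989


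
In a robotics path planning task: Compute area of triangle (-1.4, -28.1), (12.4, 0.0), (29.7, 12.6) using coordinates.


Area = |x_A(y_B-y_C) + x_B(y_C-y_A) + x_C(y_A-y_B)|/2
= |17.64 + 504.68 + (-834.57)|/2
= 312.25/2 = 156.125

156.125


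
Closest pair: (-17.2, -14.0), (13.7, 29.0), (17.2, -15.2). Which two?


d(P0,P1) = 52.951, d(P0,P2) = 34.4209, d(P1,P2) = 44.3384
Closest: P0 and P2

Closest pair: (-17.2, -14.0) and (17.2, -15.2), distance = 34.4209


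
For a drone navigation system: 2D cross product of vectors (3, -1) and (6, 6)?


u x v = u_x*v_y - u_y*v_x = 3*6 - (-1)*6
= 18 - (-6) = 24

24


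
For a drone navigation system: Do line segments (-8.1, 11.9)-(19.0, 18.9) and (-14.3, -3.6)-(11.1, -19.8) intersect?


Cross products: d1=494.14, d2=1110.96, d3=-376.65, d4=-993.47
d1*d2 < 0 and d3*d4 < 0? no

No, they don't intersect


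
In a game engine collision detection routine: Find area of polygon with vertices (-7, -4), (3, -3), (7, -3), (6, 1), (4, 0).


Shoelace sum: ((-7)*(-3) - 3*(-4)) + (3*(-3) - 7*(-3)) + (7*1 - 6*(-3)) + (6*0 - 4*1) + (4*(-4) - (-7)*0)
= 50
Area = |50|/2 = 25

25


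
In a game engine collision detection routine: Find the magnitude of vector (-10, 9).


|u| = sqrt((-10)^2 + 9^2) = sqrt(181) = 13.4536

13.4536


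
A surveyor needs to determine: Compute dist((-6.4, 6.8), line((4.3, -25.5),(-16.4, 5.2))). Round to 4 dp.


|cross product| = 340.12
|line direction| = sqrt(1370.98) = 37.0267
Distance = 340.12/sqrt(1370.98) = 9.1858

9.1858


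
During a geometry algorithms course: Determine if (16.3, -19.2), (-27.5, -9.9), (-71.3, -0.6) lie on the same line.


Cross product: ((-27.5)-16.3)*((-0.6)-(-19.2)) - ((-9.9)-(-19.2))*((-71.3)-16.3)
= 0

Yes, collinear


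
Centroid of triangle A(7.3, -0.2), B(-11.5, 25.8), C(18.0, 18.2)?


Centroid = ((x_A+x_B+x_C)/3, (y_A+y_B+y_C)/3)
= ((7.3+(-11.5)+18)/3, ((-0.2)+25.8+18.2)/3)
= (4.6, 14.6)

(4.6, 14.6)


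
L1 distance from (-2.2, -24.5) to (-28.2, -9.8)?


|(-2.2)-(-28.2)| + |(-24.5)-(-9.8)| = 26 + 14.7 = 40.7

40.7


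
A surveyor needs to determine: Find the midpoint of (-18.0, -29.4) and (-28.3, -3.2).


M = (((-18)+(-28.3))/2, ((-29.4)+(-3.2))/2)
= (-23.15, -16.3)

(-23.15, -16.3)


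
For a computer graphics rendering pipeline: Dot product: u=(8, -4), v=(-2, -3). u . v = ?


u . v = u_x*v_x + u_y*v_y = 8*(-2) + (-4)*(-3)
= (-16) + 12 = -4

-4


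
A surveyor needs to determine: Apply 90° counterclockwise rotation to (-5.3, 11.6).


90° CCW: (x,y) -> (-y, x)
(-5.3,11.6) -> (-11.6, -5.3)

(-11.6, -5.3)


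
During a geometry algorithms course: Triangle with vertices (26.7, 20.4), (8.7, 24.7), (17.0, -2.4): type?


Side lengths squared: AB^2=342.49, BC^2=803.3, CA^2=613.93
Sorted: [342.49, 613.93, 803.3]
By sides: Scalene, By angles: Acute

Scalene, Acute


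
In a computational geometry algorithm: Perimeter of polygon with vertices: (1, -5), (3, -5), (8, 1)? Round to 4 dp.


Sides: (1, -5)->(3, -5): sqrt(4) = 2, (3, -5)->(8, 1): sqrt(61) = 7.81025, (8, 1)->(1, -5): sqrt(85) = 9.219544
Sum = 19.029794
Perimeter = 19.0298

19.0298


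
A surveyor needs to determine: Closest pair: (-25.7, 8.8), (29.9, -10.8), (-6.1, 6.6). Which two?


d(P0,P1) = 58.9535, d(P0,P2) = 19.7231, d(P1,P2) = 39.9845
Closest: P0 and P2

Closest pair: (-25.7, 8.8) and (-6.1, 6.6), distance = 19.7231


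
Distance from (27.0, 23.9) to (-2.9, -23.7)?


dx=-29.9, dy=-47.6
d^2 = (-29.9)^2 + (-47.6)^2 = 3159.77
d = sqrt(3159.77) = 56.2118

56.2118


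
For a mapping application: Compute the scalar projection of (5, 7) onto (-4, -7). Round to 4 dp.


u.v = -69, |v| = sqrt(65) = 8.0623
Scalar projection = u.v / |v| = -69 / sqrt(65) = -8.5584

-8.5584


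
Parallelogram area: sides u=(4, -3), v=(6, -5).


|u x v| = |4*(-5) - (-3)*6|
= |(-20) - (-18)| = 2

2


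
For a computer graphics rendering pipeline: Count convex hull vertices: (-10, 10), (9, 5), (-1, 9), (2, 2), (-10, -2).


Convex hull vertices (CCW): (-10, -2), (2, 2), (9, 5), (-1, 9), (-10, 10)
Count = 5

5


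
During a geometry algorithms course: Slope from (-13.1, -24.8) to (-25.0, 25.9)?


slope = (y2-y1)/(x2-x1) = (25.9-(-24.8))/((-25)-(-13.1)) = 50.7/(-11.9) = -4.2605

-4.2605


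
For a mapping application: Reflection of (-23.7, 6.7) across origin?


Reflection over origin: (x,y) -> (-x,-y)
(-23.7, 6.7) -> (23.7, -6.7)

(23.7, -6.7)


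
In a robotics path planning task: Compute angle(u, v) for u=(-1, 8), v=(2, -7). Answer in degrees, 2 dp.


u.v = -58, |u| = sqrt(65) = 8.0623, |v| = sqrt(53) = 7.2801
cos(theta) = u.v/(|u||v|) = -58/sqrt(3445) = -0.988174
theta = acos(-0.988174) = 171.18 degrees

171.18 degrees


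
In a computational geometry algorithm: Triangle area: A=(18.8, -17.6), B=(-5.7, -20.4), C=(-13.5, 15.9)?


Area = |x_A(y_B-y_C) + x_B(y_C-y_A) + x_C(y_A-y_B)|/2
= |(-682.44) + (-190.95) + (-37.8)|/2
= 911.19/2 = 455.595

455.595


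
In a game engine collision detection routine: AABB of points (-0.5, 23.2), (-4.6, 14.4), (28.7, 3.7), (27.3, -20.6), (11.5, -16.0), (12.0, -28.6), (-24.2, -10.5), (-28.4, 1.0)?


x range: [-28.4, 28.7]
y range: [-28.6, 23.2]
Bounding box: (-28.4,-28.6) to (28.7,23.2)

(-28.4,-28.6) to (28.7,23.2)


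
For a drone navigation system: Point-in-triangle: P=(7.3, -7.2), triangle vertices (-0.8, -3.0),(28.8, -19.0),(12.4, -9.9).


Cross products: AB x AP = 5.28, BC x BP = 2.13, CA x CP = -0.45
All same sign? no

No, outside


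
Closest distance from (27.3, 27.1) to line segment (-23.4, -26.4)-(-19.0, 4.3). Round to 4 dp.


Project P onto AB: t = 1 (clamped to [0,1])
Closest point on segment: (-19, 4.3)
Distance: 51.6094

51.6094


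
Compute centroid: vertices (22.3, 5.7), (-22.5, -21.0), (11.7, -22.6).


Centroid = ((x_A+x_B+x_C)/3, (y_A+y_B+y_C)/3)
= ((22.3+(-22.5)+11.7)/3, (5.7+(-21)+(-22.6))/3)
= (3.8333, -12.6333)

(3.8333, -12.6333)


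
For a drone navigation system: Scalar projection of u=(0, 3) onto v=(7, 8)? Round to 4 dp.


u.v = 24, |v| = sqrt(113) = 10.6301
Scalar projection = u.v / |v| = 24 / sqrt(113) = 2.2577

2.2577


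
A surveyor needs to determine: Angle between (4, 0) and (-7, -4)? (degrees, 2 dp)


u.v = -28, |u| = sqrt(16) = 4, |v| = sqrt(65) = 8.0623
cos(theta) = u.v/(|u||v|) = -28/sqrt(1040) = -0.868243
theta = acos(-0.868243) = 150.26 degrees

150.26 degrees


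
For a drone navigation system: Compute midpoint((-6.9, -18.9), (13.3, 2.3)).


M = (((-6.9)+13.3)/2, ((-18.9)+2.3)/2)
= (3.2, -8.3)

(3.2, -8.3)


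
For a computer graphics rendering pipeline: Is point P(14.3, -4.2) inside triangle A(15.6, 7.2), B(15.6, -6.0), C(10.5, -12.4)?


Cross products: AB x AP = -17.16, BC x BP = -17.5, CA x CP = -32.66
All same sign? yes

Yes, inside


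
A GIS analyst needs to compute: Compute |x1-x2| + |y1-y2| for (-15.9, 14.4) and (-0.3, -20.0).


|(-15.9)-(-0.3)| + |14.4-(-20)| = 15.6 + 34.4 = 50

50


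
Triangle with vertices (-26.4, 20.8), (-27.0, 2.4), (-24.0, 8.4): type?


Side lengths squared: AB^2=338.92, BC^2=45, CA^2=159.52
Sorted: [45, 159.52, 338.92]
By sides: Scalene, By angles: Obtuse

Scalene, Obtuse


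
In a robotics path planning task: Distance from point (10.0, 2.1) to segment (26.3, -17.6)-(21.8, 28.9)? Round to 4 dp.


Project P onto AB: t = 0.4533 (clamped to [0,1])
Closest point on segment: (24.26, 3.48)
Distance: 14.3266

14.3266


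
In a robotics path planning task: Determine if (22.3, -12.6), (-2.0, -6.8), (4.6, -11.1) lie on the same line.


Cross product: ((-2)-22.3)*((-11.1)-(-12.6)) - ((-6.8)-(-12.6))*(4.6-22.3)
= 66.21

No, not collinear


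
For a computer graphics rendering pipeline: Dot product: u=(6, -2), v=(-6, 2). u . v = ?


u . v = u_x*v_x + u_y*v_y = 6*(-6) + (-2)*2
= (-36) + (-4) = -40

-40


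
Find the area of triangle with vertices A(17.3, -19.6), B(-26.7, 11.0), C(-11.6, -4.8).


Area = |x_A(y_B-y_C) + x_B(y_C-y_A) + x_C(y_A-y_B)|/2
= |273.34 + (-395.16) + 354.96|/2
= 233.14/2 = 116.57

116.57


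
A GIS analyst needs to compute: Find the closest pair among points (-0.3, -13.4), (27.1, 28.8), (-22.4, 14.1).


d(P0,P1) = 50.315, d(P0,P2) = 35.2797, d(P1,P2) = 51.6366
Closest: P0 and P2

Closest pair: (-0.3, -13.4) and (-22.4, 14.1), distance = 35.2797


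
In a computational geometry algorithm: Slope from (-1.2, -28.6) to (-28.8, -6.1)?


slope = (y2-y1)/(x2-x1) = ((-6.1)-(-28.6))/((-28.8)-(-1.2)) = 22.5/(-27.6) = -0.8152

-0.8152


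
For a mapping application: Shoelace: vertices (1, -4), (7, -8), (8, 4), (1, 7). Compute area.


Shoelace sum: (1*(-8) - 7*(-4)) + (7*4 - 8*(-8)) + (8*7 - 1*4) + (1*(-4) - 1*7)
= 153
Area = |153|/2 = 76.5

76.5


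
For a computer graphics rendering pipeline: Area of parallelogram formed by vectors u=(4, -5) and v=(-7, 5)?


|u x v| = |4*5 - (-5)*(-7)|
= |20 - 35| = 15

15


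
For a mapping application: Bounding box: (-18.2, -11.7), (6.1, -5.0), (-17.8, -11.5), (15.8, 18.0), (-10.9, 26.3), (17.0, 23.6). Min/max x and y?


x range: [-18.2, 17]
y range: [-11.7, 26.3]
Bounding box: (-18.2,-11.7) to (17,26.3)

(-18.2,-11.7) to (17,26.3)


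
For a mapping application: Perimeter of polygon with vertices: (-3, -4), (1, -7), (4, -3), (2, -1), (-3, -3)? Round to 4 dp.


Sides: (-3, -4)->(1, -7): sqrt(25) = 5, (1, -7)->(4, -3): sqrt(25) = 5, (4, -3)->(2, -1): sqrt(8) = 2.828427, (2, -1)->(-3, -3): sqrt(29) = 5.385165, (-3, -3)->(-3, -4): sqrt(1) = 1
Sum = 19.213592
Perimeter = 19.2136

19.2136


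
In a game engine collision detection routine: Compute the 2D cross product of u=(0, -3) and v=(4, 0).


u x v = u_x*v_y - u_y*v_x = 0*0 - (-3)*4
= 0 - (-12) = 12

12


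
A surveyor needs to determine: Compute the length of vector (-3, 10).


|u| = sqrt((-3)^2 + 10^2) = sqrt(109) = 10.4403

10.4403


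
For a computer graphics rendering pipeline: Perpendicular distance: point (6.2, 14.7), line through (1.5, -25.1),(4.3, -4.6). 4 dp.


|cross product| = 15.09
|line direction| = sqrt(428.09) = 20.6903
Distance = 15.09/sqrt(428.09) = 0.7293

0.7293


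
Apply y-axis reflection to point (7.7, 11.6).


Reflection over y-axis: (x,y) -> (-x,y)
(7.7, 11.6) -> (-7.7, 11.6)

(-7.7, 11.6)


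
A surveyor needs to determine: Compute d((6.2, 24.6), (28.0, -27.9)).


dx=21.8, dy=-52.5
d^2 = 21.8^2 + (-52.5)^2 = 3231.49
d = sqrt(3231.49) = 56.8462

56.8462


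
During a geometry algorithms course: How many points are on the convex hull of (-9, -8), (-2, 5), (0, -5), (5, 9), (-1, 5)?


Convex hull vertices (CCW): (-9, -8), (0, -5), (5, 9), (-2, 5)
Count = 4

4


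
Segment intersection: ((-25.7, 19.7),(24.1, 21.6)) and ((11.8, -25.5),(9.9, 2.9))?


Cross products: d1=979.12, d2=-438.81, d3=-2322.21, d4=-904.28
d1*d2 < 0 and d3*d4 < 0? no

No, they don't intersect


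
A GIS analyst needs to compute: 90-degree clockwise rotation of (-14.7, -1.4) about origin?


90° CW: (x,y) -> (y, -x)
(-14.7,-1.4) -> (-1.4, 14.7)

(-1.4, 14.7)


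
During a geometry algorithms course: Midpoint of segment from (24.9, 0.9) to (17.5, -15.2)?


M = ((24.9+17.5)/2, (0.9+(-15.2))/2)
= (21.2, -7.15)

(21.2, -7.15)


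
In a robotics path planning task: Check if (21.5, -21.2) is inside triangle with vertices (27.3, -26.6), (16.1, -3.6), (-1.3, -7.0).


Cross products: AB x AP = 72.92, BC x BP = 324.6, CA x CP = 40.76
All same sign? yes

Yes, inside


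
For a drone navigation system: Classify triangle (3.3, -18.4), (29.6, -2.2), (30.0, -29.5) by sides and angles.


Side lengths squared: AB^2=954.13, BC^2=745.45, CA^2=836.1
Sorted: [745.45, 836.1, 954.13]
By sides: Scalene, By angles: Acute

Scalene, Acute


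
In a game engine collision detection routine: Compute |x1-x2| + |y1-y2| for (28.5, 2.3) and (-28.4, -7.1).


|28.5-(-28.4)| + |2.3-(-7.1)| = 56.9 + 9.4 = 66.3

66.3


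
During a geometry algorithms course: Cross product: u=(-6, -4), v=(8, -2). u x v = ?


u x v = u_x*v_y - u_y*v_x = (-6)*(-2) - (-4)*8
= 12 - (-32) = 44

44


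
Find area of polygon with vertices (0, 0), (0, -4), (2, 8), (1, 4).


Shoelace sum: (0*(-4) - 0*0) + (0*8 - 2*(-4)) + (2*4 - 1*8) + (1*0 - 0*4)
= 8
Area = |8|/2 = 4

4


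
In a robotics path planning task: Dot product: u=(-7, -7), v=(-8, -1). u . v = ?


u . v = u_x*v_x + u_y*v_y = (-7)*(-8) + (-7)*(-1)
= 56 + 7 = 63

63


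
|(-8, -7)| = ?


|u| = sqrt((-8)^2 + (-7)^2) = sqrt(113) = 10.6301

10.6301


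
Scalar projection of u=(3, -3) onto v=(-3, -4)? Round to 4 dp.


u.v = 3, |v| = sqrt(25) = 5
Scalar projection = u.v / |v| = 3 / sqrt(25) = 0.6

0.6


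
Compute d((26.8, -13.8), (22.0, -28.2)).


dx=-4.8, dy=-14.4
d^2 = (-4.8)^2 + (-14.4)^2 = 230.4
d = sqrt(230.4) = 15.1789

15.1789


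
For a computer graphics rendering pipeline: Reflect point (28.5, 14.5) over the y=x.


Reflection over y=x: (x,y) -> (y,x)
(28.5, 14.5) -> (14.5, 28.5)

(14.5, 28.5)


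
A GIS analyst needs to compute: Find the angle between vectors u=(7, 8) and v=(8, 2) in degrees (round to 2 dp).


u.v = 72, |u| = sqrt(113) = 10.6301, |v| = sqrt(68) = 8.2462
cos(theta) = u.v/(|u||v|) = 72/sqrt(7684) = 0.82137
theta = acos(0.82137) = 34.78 degrees

34.78 degrees


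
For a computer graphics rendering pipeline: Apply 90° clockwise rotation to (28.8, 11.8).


90° CW: (x,y) -> (y, -x)
(28.8,11.8) -> (11.8, -28.8)

(11.8, -28.8)


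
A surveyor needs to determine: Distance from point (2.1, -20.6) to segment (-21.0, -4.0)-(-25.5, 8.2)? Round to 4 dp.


Project P onto AB: t = 0 (clamped to [0,1])
Closest point on segment: (-21, -4)
Distance: 28.4459

28.4459


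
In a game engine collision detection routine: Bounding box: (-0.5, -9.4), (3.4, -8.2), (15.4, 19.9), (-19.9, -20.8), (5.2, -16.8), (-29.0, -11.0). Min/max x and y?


x range: [-29, 15.4]
y range: [-20.8, 19.9]
Bounding box: (-29,-20.8) to (15.4,19.9)

(-29,-20.8) to (15.4,19.9)


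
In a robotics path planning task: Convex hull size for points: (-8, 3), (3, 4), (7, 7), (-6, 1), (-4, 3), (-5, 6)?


Convex hull vertices (CCW): (-8, 3), (-6, 1), (3, 4), (7, 7), (-5, 6)
Count = 5

5


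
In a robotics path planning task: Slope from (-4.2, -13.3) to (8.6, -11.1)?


slope = (y2-y1)/(x2-x1) = ((-11.1)-(-13.3))/(8.6-(-4.2)) = 2.2/12.8 = 0.1719

0.1719


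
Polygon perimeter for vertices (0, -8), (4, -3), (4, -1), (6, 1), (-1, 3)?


Sides: (0, -8)->(4, -3): sqrt(41) = 6.403124, (4, -3)->(4, -1): sqrt(4) = 2, (4, -1)->(6, 1): sqrt(8) = 2.828427, (6, 1)->(-1, 3): sqrt(53) = 7.28011, (-1, 3)->(0, -8): sqrt(122) = 11.045361
Sum = 29.557022
Perimeter = 29.557

29.557


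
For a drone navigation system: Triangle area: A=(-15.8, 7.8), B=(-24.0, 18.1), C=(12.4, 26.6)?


Area = |x_A(y_B-y_C) + x_B(y_C-y_A) + x_C(y_A-y_B)|/2
= |134.3 + (-451.2) + (-127.72)|/2
= 444.62/2 = 222.31

222.31


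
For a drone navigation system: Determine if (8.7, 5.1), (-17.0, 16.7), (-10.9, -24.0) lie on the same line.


Cross product: ((-17)-8.7)*((-24)-5.1) - (16.7-5.1)*((-10.9)-8.7)
= 975.23

No, not collinear


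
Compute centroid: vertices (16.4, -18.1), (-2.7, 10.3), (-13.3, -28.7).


Centroid = ((x_A+x_B+x_C)/3, (y_A+y_B+y_C)/3)
= ((16.4+(-2.7)+(-13.3))/3, ((-18.1)+10.3+(-28.7))/3)
= (0.1333, -12.1667)

(0.1333, -12.1667)


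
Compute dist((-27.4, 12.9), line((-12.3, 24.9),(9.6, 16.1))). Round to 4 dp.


|cross product| = 395.68
|line direction| = sqrt(557.05) = 23.6019
Distance = 395.68/sqrt(557.05) = 16.7647

16.7647


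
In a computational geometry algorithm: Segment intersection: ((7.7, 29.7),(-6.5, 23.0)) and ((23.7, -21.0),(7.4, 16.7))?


Cross products: d1=-223.21, d2=421.34, d3=827.14, d4=182.59
d1*d2 < 0 and d3*d4 < 0? no

No, they don't intersect


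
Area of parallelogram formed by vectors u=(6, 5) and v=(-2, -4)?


|u x v| = |6*(-4) - 5*(-2)|
= |(-24) - (-10)| = 14

14


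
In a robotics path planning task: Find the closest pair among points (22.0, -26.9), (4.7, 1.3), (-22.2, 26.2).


d(P0,P1) = 33.0837, d(P0,P2) = 69.0887, d(P1,P2) = 36.6554
Closest: P0 and P1

Closest pair: (22.0, -26.9) and (4.7, 1.3), distance = 33.0837


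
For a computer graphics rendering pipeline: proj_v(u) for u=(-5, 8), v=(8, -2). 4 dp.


u.v = -56, |v| = sqrt(68) = 8.2462
Scalar projection = u.v / |v| = -56 / sqrt(68) = -6.791

-6.791


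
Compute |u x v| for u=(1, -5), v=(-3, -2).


|u x v| = |1*(-2) - (-5)*(-3)|
= |(-2) - 15| = 17

17


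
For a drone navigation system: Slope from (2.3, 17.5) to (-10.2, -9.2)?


slope = (y2-y1)/(x2-x1) = ((-9.2)-17.5)/((-10.2)-2.3) = (-26.7)/(-12.5) = 2.136

2.136


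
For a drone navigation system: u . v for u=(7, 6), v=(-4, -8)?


u . v = u_x*v_x + u_y*v_y = 7*(-4) + 6*(-8)
= (-28) + (-48) = -76

-76


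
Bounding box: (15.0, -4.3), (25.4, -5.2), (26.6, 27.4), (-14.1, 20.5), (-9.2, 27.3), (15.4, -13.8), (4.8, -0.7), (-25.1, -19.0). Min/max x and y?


x range: [-25.1, 26.6]
y range: [-19, 27.4]
Bounding box: (-25.1,-19) to (26.6,27.4)

(-25.1,-19) to (26.6,27.4)


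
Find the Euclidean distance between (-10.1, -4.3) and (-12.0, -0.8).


dx=-1.9, dy=3.5
d^2 = (-1.9)^2 + 3.5^2 = 15.86
d = sqrt(15.86) = 3.9825

3.9825


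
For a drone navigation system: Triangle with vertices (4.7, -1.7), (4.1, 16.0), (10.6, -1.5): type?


Side lengths squared: AB^2=313.65, BC^2=348.5, CA^2=34.85
Sorted: [34.85, 313.65, 348.5]
By sides: Scalene, By angles: Right

Scalene, Right


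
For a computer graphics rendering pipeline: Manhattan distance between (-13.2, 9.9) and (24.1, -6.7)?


|(-13.2)-24.1| + |9.9-(-6.7)| = 37.3 + 16.6 = 53.9

53.9


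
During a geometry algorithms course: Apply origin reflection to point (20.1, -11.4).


Reflection over origin: (x,y) -> (-x,-y)
(20.1, -11.4) -> (-20.1, 11.4)

(-20.1, 11.4)


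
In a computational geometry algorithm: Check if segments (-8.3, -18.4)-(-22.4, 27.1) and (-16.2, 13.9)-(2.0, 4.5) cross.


Cross products: d1=-513.6, d2=181.96, d3=-95.98, d4=-791.54
d1*d2 < 0 and d3*d4 < 0? no

No, they don't intersect


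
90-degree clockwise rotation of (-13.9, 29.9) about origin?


90° CW: (x,y) -> (y, -x)
(-13.9,29.9) -> (29.9, 13.9)

(29.9, 13.9)


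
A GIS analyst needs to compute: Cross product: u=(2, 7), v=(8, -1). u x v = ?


u x v = u_x*v_y - u_y*v_x = 2*(-1) - 7*8
= (-2) - 56 = -58

-58


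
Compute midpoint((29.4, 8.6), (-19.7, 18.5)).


M = ((29.4+(-19.7))/2, (8.6+18.5)/2)
= (4.85, 13.55)

(4.85, 13.55)


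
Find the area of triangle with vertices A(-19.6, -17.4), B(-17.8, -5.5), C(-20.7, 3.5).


Area = |x_A(y_B-y_C) + x_B(y_C-y_A) + x_C(y_A-y_B)|/2
= |176.4 + (-372.02) + 246.33|/2
= 50.71/2 = 25.355

25.355


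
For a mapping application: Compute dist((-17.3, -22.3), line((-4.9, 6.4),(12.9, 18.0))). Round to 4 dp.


|cross product| = 367.02
|line direction| = sqrt(451.4) = 21.2462
Distance = 367.02/sqrt(451.4) = 17.2746

17.2746


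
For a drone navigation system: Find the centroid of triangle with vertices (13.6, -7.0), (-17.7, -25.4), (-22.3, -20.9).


Centroid = ((x_A+x_B+x_C)/3, (y_A+y_B+y_C)/3)
= ((13.6+(-17.7)+(-22.3))/3, ((-7)+(-25.4)+(-20.9))/3)
= (-8.8, -17.7667)

(-8.8, -17.7667)


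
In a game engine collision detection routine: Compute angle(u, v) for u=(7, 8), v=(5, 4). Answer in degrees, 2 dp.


u.v = 67, |u| = sqrt(113) = 10.6301, |v| = sqrt(41) = 6.4031
cos(theta) = u.v/(|u||v|) = 67/sqrt(4633) = 0.984337
theta = acos(0.984337) = 10.15 degrees

10.15 degrees


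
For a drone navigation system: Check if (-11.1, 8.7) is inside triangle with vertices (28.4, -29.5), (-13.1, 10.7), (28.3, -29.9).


Cross products: AB x AP = 2.6, BC x BP = -1.6, CA x CP = 19.62
All same sign? no

No, outside


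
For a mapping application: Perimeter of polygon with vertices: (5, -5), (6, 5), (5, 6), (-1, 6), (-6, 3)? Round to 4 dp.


Sides: (5, -5)->(6, 5): sqrt(101) = 10.049876, (6, 5)->(5, 6): sqrt(2) = 1.414214, (5, 6)->(-1, 6): sqrt(36) = 6, (-1, 6)->(-6, 3): sqrt(34) = 5.830952, (-6, 3)->(5, -5): sqrt(185) = 13.601471
Sum = 36.896513
Perimeter = 36.8965

36.8965


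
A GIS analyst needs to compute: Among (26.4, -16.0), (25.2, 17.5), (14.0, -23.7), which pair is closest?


d(P0,P1) = 33.5215, d(P0,P2) = 14.5962, d(P1,P2) = 42.6952
Closest: P0 and P2

Closest pair: (26.4, -16.0) and (14.0, -23.7), distance = 14.5962


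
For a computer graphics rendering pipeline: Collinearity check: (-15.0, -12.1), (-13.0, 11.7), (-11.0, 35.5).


Cross product: ((-13)-(-15))*(35.5-(-12.1)) - (11.7-(-12.1))*((-11)-(-15))
= 0

Yes, collinear


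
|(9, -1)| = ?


|u| = sqrt(9^2 + (-1)^2) = sqrt(82) = 9.0554

9.0554


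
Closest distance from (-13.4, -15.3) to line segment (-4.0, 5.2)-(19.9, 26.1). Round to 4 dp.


Project P onto AB: t = 0 (clamped to [0,1])
Closest point on segment: (-4, 5.2)
Distance: 22.5524

22.5524


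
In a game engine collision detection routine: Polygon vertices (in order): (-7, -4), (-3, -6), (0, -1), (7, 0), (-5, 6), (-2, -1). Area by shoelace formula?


Shoelace sum: ((-7)*(-6) - (-3)*(-4)) + ((-3)*(-1) - 0*(-6)) + (0*0 - 7*(-1)) + (7*6 - (-5)*0) + ((-5)*(-1) - (-2)*6) + ((-2)*(-4) - (-7)*(-1))
= 100
Area = |100|/2 = 50

50


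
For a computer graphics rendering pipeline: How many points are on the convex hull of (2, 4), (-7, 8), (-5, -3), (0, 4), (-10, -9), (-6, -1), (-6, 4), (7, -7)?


Convex hull vertices (CCW): (-10, -9), (7, -7), (2, 4), (-7, 8)
Count = 4

4


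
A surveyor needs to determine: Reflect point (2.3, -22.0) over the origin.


Reflection over origin: (x,y) -> (-x,-y)
(2.3, -22) -> (-2.3, 22)

(-2.3, 22)


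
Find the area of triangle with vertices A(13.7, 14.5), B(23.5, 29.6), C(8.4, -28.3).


Area = |x_A(y_B-y_C) + x_B(y_C-y_A) + x_C(y_A-y_B)|/2
= |793.23 + (-1005.8) + (-126.84)|/2
= 339.41/2 = 169.705

169.705


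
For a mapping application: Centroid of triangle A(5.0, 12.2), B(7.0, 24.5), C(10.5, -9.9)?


Centroid = ((x_A+x_B+x_C)/3, (y_A+y_B+y_C)/3)
= ((5+7+10.5)/3, (12.2+24.5+(-9.9))/3)
= (7.5, 8.9333)

(7.5, 8.9333)


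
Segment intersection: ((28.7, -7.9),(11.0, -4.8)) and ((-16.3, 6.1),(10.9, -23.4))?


Cross products: d1=946.7, d2=508.87, d3=-108.3, d4=329.53
d1*d2 < 0 and d3*d4 < 0? no

No, they don't intersect


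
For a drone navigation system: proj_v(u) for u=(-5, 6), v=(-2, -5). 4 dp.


u.v = -20, |v| = sqrt(29) = 5.3852
Scalar projection = u.v / |v| = -20 / sqrt(29) = -3.7139

-3.7139


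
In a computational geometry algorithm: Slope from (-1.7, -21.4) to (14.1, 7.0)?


slope = (y2-y1)/(x2-x1) = (7-(-21.4))/(14.1-(-1.7)) = 28.4/15.8 = 1.7975

1.7975


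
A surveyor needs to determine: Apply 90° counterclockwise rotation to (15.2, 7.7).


90° CCW: (x,y) -> (-y, x)
(15.2,7.7) -> (-7.7, 15.2)

(-7.7, 15.2)


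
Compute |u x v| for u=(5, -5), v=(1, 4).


|u x v| = |5*4 - (-5)*1|
= |20 - (-5)| = 25

25


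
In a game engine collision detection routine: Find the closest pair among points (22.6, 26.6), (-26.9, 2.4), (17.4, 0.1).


d(P0,P1) = 55.0989, d(P0,P2) = 27.0054, d(P1,P2) = 44.3597
Closest: P0 and P2

Closest pair: (22.6, 26.6) and (17.4, 0.1), distance = 27.0054


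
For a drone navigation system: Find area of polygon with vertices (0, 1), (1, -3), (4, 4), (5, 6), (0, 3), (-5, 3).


Shoelace sum: (0*(-3) - 1*1) + (1*4 - 4*(-3)) + (4*6 - 5*4) + (5*3 - 0*6) + (0*3 - (-5)*3) + ((-5)*1 - 0*3)
= 44
Area = |44|/2 = 22

22


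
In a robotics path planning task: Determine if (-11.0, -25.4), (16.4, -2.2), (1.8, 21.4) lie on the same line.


Cross product: (16.4-(-11))*(21.4-(-25.4)) - ((-2.2)-(-25.4))*(1.8-(-11))
= 985.36

No, not collinear


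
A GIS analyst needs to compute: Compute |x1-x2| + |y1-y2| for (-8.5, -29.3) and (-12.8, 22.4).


|(-8.5)-(-12.8)| + |(-29.3)-22.4| = 4.3 + 51.7 = 56

56


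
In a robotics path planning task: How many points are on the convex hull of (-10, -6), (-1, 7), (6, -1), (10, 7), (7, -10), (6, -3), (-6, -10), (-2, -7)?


Convex hull vertices (CCW): (-10, -6), (-6, -10), (7, -10), (10, 7), (-1, 7)
Count = 5

5


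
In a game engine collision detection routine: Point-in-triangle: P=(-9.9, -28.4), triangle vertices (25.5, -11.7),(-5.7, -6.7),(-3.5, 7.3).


Cross products: AB x AP = 698.04, BC x BP = 11.06, CA x CP = -1156.9
All same sign? no

No, outside


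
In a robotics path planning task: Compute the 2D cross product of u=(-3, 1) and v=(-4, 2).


u x v = u_x*v_y - u_y*v_x = (-3)*2 - 1*(-4)
= (-6) - (-4) = -2

-2


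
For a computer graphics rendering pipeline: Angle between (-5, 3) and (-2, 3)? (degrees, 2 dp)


u.v = 19, |u| = sqrt(34) = 5.831, |v| = sqrt(13) = 3.6056
cos(theta) = u.v/(|u||v|) = 19/sqrt(442) = 0.903738
theta = acos(0.903738) = 25.35 degrees

25.35 degrees


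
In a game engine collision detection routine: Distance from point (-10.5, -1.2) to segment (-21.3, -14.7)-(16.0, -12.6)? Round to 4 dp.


Project P onto AB: t = 0.3089 (clamped to [0,1])
Closest point on segment: (-9.7765, -14.0512)
Distance: 12.8716

12.8716


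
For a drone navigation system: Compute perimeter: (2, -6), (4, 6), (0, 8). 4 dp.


Sides: (2, -6)->(4, 6): sqrt(148) = 12.165525, (4, 6)->(0, 8): sqrt(20) = 4.472136, (0, 8)->(2, -6): sqrt(200) = 14.142136
Sum = 30.779797
Perimeter = 30.7798

30.7798


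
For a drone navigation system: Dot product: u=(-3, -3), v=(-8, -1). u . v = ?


u . v = u_x*v_x + u_y*v_y = (-3)*(-8) + (-3)*(-1)
= 24 + 3 = 27

27


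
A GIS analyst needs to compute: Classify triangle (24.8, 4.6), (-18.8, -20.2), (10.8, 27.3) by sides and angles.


Side lengths squared: AB^2=2516, BC^2=3132.41, CA^2=711.29
Sorted: [711.29, 2516, 3132.41]
By sides: Scalene, By angles: Acute

Scalene, Acute


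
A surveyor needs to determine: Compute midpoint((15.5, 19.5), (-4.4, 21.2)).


M = ((15.5+(-4.4))/2, (19.5+21.2)/2)
= (5.55, 20.35)

(5.55, 20.35)


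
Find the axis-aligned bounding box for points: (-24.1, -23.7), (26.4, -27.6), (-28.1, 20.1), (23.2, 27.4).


x range: [-28.1, 26.4]
y range: [-27.6, 27.4]
Bounding box: (-28.1,-27.6) to (26.4,27.4)

(-28.1,-27.6) to (26.4,27.4)


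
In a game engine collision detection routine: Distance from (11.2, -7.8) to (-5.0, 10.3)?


dx=-16.2, dy=18.1
d^2 = (-16.2)^2 + 18.1^2 = 590.05
d = sqrt(590.05) = 24.2909

24.2909


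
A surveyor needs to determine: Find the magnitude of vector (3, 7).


|u| = sqrt(3^2 + 7^2) = sqrt(58) = 7.6158

7.6158


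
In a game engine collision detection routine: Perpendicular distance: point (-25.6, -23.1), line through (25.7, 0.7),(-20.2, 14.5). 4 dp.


|cross product| = 1800.36
|line direction| = sqrt(2297.25) = 47.9296
Distance = 1800.36/sqrt(2297.25) = 37.5626

37.5626


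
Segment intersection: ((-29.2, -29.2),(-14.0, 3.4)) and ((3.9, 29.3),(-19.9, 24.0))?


Cross products: d1=1216.87, d2=521.55, d3=-189.86, d4=505.46
d1*d2 < 0 and d3*d4 < 0? no

No, they don't intersect


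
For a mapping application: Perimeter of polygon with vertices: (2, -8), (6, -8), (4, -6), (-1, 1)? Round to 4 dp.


Sides: (2, -8)->(6, -8): sqrt(16) = 4, (6, -8)->(4, -6): sqrt(8) = 2.828427, (4, -6)->(-1, 1): sqrt(74) = 8.602325, (-1, 1)->(2, -8): sqrt(90) = 9.486833
Sum = 24.917585
Perimeter = 24.9176

24.9176


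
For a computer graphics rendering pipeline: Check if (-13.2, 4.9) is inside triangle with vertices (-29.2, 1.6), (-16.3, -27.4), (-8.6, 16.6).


Cross products: AB x AP = 506.57, BC x BP = 112.31, CA x CP = 172.02
All same sign? yes

Yes, inside


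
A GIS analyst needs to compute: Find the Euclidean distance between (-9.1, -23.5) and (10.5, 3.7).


dx=19.6, dy=27.2
d^2 = 19.6^2 + 27.2^2 = 1124
d = sqrt(1124) = 33.5261

33.5261


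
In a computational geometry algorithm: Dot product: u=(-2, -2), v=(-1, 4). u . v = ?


u . v = u_x*v_x + u_y*v_y = (-2)*(-1) + (-2)*4
= 2 + (-8) = -6

-6
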